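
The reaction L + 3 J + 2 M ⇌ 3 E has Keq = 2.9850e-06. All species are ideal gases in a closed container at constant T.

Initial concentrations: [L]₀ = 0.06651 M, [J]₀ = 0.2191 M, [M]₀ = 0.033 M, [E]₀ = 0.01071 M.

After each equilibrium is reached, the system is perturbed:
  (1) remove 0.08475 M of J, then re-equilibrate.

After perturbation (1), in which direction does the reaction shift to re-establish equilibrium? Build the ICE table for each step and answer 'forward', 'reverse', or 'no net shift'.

Q₀ = 1.613 vs Keq = 2.9850e-06 ⇒ Q>K, reverse
Step 1:
                    L           J           M           E
  I           0.06651      0.2191       0.033     0.01071
  C          0.003517     0.01055    0.007034    -0.01055
  E           0.07003      0.2297     0.04003  1.5950e-04
  solve Keq expr → x = -0.003517; check Q = 2.9850e-06
Then remove 0.08475 M of J.
Step 2:
                    L           J           M           E
  I           0.07003      0.1449     0.04003  1.5950e-04
  C        1.9582e-05  5.8745e-05  3.9163e-05 -5.8745e-05
  E           0.07005       0.145     0.04007  1.0075e-04
  solve Keq expr → x = -1.9582e-05; check Q = 2.9850e-06

Direction: reverse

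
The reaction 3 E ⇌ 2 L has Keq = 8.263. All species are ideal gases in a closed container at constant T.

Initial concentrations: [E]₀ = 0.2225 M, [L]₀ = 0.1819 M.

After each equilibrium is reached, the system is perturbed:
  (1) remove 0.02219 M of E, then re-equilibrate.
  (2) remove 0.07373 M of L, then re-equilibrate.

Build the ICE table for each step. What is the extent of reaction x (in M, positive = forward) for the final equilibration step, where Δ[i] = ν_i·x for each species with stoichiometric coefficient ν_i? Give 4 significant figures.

Q₀ = 3.004 vs Keq = 8.263 ⇒ Q<K, forward
Step 1:
                  E         L
  I          0.2225    0.1819
  C        -0.04624   0.03082
  E          0.1763    0.2127
  solve Keq expr → x = 0.01541; check Q = 8.263
Then remove 0.02219 M of E.
Step 2:
                  E         L
  I          0.1541    0.2127
  C         0.01618  -0.01079
  E          0.1703    0.2019
  solve Keq expr → x = -0.005393; check Q = 8.263
Then remove 0.07373 M of L.
Step 3:
                  E         L
  I          0.1703    0.1282
  C        -0.03122   0.02081
  E           0.139     0.149
  solve Keq expr → x = 0.01041; check Q = 8.263

x = 0.01041 M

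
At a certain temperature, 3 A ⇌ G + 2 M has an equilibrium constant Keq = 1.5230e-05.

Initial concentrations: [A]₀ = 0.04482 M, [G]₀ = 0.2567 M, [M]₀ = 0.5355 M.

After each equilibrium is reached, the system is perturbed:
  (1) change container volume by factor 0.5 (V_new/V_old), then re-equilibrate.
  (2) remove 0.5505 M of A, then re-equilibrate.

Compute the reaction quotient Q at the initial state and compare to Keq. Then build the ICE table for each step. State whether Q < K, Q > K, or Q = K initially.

Q₀ = 817.6; Q > K (proceeds reverse)

Q₀ = 817.6 vs Keq = 1.5230e-05 ⇒ Q>K, reverse
Step 1:
                   A          G          M
  init       0.04482     0.2567     0.5355
  Δ           0.7511    -0.2504    -0.5007
  eq          0.7959   0.006344    0.03479
  solve Keq expr → x = -0.2504; check Q = 1.5230e-05
Then change container volume by factor 0.5 (V_new/V_old).
Step 2:
                   A          G          M
  init         1.592    0.01269    0.06958
  Δ                0          0          0
  eq           1.592    0.01269    0.06958
  solve Keq expr → x = 0; check Q = 1.5230e-05
Then remove 0.5505 M of A.
Step 3:
                   A          G          M
  init         1.041    0.01269    0.06958
  Δ          0.02055  -0.006849    -0.0137
  eq           1.062   0.005839    0.05588
  solve Keq expr → x = -0.006849; check Q = 1.5230e-05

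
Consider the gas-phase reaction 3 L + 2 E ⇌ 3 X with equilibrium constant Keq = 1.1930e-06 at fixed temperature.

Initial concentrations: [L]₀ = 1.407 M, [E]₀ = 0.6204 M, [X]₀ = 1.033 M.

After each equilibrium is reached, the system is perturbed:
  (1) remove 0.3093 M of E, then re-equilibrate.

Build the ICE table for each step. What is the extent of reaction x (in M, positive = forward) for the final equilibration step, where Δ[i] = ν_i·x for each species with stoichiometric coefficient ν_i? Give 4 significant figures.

x = -0.001651 M

Q₀ = 1.028 vs Keq = 1.1930e-06 ⇒ Q>K, reverse
Step 1:
                  L         E         X
  I           1.407    0.6204     1.033
  C           1.003    0.6685    -1.003
  E            2.41     1.289   0.03027
  solve Keq expr → x = -0.3342; check Q = 1.1930e-06
Then remove 0.3093 M of E.
Step 2:
                  L         E         X
  I            2.41    0.9796   0.03027
  C        0.004952  0.003301 -0.004952
  E           2.415    0.9829   0.02532
  solve Keq expr → x = -0.001651; check Q = 1.1930e-06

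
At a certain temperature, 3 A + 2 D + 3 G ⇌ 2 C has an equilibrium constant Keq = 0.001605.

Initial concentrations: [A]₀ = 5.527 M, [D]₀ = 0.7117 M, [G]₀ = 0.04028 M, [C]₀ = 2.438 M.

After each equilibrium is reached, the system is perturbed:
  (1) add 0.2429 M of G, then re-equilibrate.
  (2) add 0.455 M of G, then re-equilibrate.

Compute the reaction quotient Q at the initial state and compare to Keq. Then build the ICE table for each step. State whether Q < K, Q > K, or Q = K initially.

Q₀ = 1063; Q > K (proceeds reverse)

Q₀ = 1063 vs Keq = 0.001605 ⇒ Q>K, reverse
Step 1:
                    A           D           G           C
  Initial       5.527      0.7117     0.04028       2.438
  Change        1.251      0.8341       1.251     -0.8341
  Equil         6.778       1.546       1.291       1.604
  solve Keq expr → x = -0.4171; check Q = 0.001605
Then add 0.2429 M of G.
Step 2:
                    A           D           G           C
  Initial       6.778       1.546       1.534       1.604
  Change      -0.1236    -0.08242     -0.1236     0.08242
  Equil         6.655       1.463       1.411       1.686
  solve Keq expr → x = 0.04121; check Q = 0.001605
Then add 0.455 M of G.
Step 3:
                    A           D           G           C
  Initial       6.655       1.463       1.866       1.686
  Change      -0.2159     -0.1439     -0.2159      0.1439
  Equil         6.439       1.319        1.65        1.83
  solve Keq expr → x = 0.07196; check Q = 0.001605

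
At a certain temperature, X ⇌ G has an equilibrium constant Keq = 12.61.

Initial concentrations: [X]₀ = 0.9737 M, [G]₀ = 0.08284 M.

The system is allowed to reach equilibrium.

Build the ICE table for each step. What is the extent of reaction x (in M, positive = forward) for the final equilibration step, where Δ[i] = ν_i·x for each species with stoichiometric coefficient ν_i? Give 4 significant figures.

Q₀ = 0.08508 vs Keq = 12.61 ⇒ Q<K, forward
Step 1:
                  X         G
  init       0.9737   0.08284
  Δ         -0.8961    0.8961
  eq        0.07763    0.9789
  solve Keq expr → x = 0.8961; check Q = 12.61

x = 0.8961 M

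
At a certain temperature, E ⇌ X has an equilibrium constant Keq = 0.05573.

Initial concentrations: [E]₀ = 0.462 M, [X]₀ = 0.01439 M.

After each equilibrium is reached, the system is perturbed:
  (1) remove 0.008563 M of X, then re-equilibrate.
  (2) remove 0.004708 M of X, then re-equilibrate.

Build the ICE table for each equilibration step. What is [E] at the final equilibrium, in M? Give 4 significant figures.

[E]_eq = 0.4387 M

Q₀ = 0.03115 vs Keq = 0.05573 ⇒ Q<K, forward
Step 1:
                   E          X
  I            0.462    0.01439
  C         -0.01076    0.01076
  E           0.4512    0.02515
  solve Keq expr → x = 0.01076; check Q = 0.05573
Then remove 0.008563 M of X.
Step 2:
                   E          X
  I           0.4512    0.01658
  C        -0.008111   0.008111
  E           0.4431     0.0247
  solve Keq expr → x = 0.008111; check Q = 0.05573
Then remove 0.004708 M of X.
Step 3:
                   E          X
  I           0.4431    0.01999
  C        -0.004459   0.004459
  E           0.4387    0.02445
  solve Keq expr → x = 0.004459; check Q = 0.05573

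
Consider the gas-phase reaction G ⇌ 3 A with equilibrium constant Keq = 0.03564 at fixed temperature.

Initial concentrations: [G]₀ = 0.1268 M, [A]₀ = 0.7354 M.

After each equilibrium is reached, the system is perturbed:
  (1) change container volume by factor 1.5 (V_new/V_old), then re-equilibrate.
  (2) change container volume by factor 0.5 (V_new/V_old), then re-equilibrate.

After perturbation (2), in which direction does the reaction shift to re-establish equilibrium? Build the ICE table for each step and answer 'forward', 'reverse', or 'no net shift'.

Q₀ = 3.137 vs Keq = 0.03564 ⇒ Q>K, reverse
Step 1:
                  G         A
  init       0.1268    0.7354
  Δ          0.1718   -0.5154
  eq         0.2986      0.22
  solve Keq expr → x = -0.1718; check Q = 0.03564
Then change container volume by factor 1.5 (V_new/V_old).
Step 2:
                  G         A
  init       0.1991    0.1466
  Δ        -0.01367   0.04101
  eq         0.1854    0.1877
  solve Keq expr → x = 0.01367; check Q = 0.03564
Then change container volume by factor 0.5 (V_new/V_old).
Step 3:
                  G         A
  init       0.3708    0.3753
  Δ         0.04333     -0.13
  eq         0.4141    0.2453
  solve Keq expr → x = -0.04333; check Q = 0.03564

Direction: reverse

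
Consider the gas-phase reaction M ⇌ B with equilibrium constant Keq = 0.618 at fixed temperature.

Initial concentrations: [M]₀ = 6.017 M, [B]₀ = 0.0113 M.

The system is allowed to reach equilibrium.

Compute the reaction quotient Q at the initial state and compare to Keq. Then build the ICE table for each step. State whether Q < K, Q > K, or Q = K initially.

Q₀ = 0.001878; Q < K (proceeds forward)

Q₀ = 0.001878 vs Keq = 0.618 ⇒ Q<K, forward
Step 1:
                    M           B
  Initial       6.017      0.0113
  Change       -2.291       2.291
  Equil         3.726       2.303
  solve Keq expr → x = 2.291; check Q = 0.618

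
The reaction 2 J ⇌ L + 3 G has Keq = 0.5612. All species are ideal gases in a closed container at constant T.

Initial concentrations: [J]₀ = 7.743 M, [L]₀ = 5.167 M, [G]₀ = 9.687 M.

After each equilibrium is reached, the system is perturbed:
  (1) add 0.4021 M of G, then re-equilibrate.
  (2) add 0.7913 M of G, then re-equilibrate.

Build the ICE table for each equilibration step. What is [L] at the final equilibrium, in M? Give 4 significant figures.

Q₀ = 78.34 vs Keq = 0.5612 ⇒ Q>K, reverse
Step 1:
                  J         L         G
  init        7.743     5.167     9.687
  Δ            4.43    -2.215    -6.644
  eq          12.17     2.952     3.043
  solve Keq expr → x = -2.215; check Q = 0.5612
Then add 0.4021 M of G.
Step 2:
                  J         L         G
  init        12.17     2.952     3.445
  Δ           0.218    -0.109    -0.327
  eq          12.39     2.843     3.118
  solve Keq expr → x = -0.109; check Q = 0.5612
Then add 0.7913 M of G.
Step 3:
                  J         L         G
  init        12.39     2.843     3.909
  Δ          0.4246   -0.2123   -0.6369
  eq          12.82     2.631     3.272
  solve Keq expr → x = -0.2123; check Q = 0.5612

[L]_eq = 2.631 M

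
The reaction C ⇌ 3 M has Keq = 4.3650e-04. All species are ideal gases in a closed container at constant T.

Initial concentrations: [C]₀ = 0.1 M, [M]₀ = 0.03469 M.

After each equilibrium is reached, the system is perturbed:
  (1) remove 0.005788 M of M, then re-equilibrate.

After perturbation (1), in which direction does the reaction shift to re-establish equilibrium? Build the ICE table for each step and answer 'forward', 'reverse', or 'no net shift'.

Direction: forward

Q₀ = 4.1746e-04 vs Keq = 4.3650e-04 ⇒ Q<K, forward
Step 1:
                    C           M
  Initial         0.1     0.03469
  Change  -1.6668e-04  5.0005e-04
  Equil       0.09983     0.03519
  solve Keq expr → x = 1.6668e-04; check Q = 4.3650e-04
Then remove 0.005788 M of M.
Step 2:
                    C           M
  Initial     0.09983      0.0294
  Change    -0.001856    0.005569
  Equil       0.09798     0.03497
  solve Keq expr → x = 0.001856; check Q = 4.3650e-04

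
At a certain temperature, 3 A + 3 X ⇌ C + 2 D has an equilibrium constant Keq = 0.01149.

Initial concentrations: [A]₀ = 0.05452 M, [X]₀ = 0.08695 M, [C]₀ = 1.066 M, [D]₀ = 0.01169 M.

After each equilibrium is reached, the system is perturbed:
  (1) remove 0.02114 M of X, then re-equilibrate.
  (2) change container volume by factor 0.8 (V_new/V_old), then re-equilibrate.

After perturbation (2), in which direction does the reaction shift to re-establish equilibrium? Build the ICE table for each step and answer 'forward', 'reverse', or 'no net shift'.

Direction: forward

Q₀ = 1367 vs Keq = 0.01149 ⇒ Q>K, reverse
Step 1:
                    A           X           C           D
  I           0.05452     0.08695       1.066     0.01169
  C           0.01743     0.01743   -0.005811    -0.01162
  E           0.07195      0.1044        1.06  6.7763e-05
  solve Keq expr → x = -0.005811; check Q = 0.01149
Then remove 0.02114 M of X.
Step 2:
                    A           X           C           D
  I           0.07195     0.08324        1.06  6.7763e-05
  C        2.9175e-05  2.9175e-05 -9.7250e-06 -1.9450e-05
  E           0.07198     0.08327        1.06  4.8313e-05
  solve Keq expr → x = -9.7250e-06; check Q = 0.01149
Then change container volume by factor 0.8 (V_new/V_old).
Step 3:
                    A           X           C           D
  I           0.08998      0.1041       1.325  6.0391e-05
  C       -3.5870e-05 -3.5870e-05  1.1957e-05  2.3914e-05
  E           0.08994      0.1041       1.325  8.4305e-05
  solve Keq expr → x = 1.1957e-05; check Q = 0.01149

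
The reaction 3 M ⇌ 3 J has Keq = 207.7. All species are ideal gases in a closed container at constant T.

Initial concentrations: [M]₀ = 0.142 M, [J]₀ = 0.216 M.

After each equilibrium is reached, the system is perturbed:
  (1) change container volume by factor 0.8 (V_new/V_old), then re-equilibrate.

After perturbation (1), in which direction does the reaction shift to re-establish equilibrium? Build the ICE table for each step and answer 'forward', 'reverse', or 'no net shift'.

Direction: no net shift

Q₀ = 3.52 vs Keq = 207.7 ⇒ Q<K, forward
Step 1:
                  M         J
  init        0.142     0.216
  Δ        -0.09028   0.09028
  eq        0.05172    0.3063
  solve Keq expr → x = 0.03009; check Q = 207.7
Then change container volume by factor 0.8 (V_new/V_old).
Step 2:
                  M         J
  init      0.06465    0.3829
  Δ               0         0
  eq        0.06465    0.3829
  solve Keq expr → x = 0; check Q = 207.7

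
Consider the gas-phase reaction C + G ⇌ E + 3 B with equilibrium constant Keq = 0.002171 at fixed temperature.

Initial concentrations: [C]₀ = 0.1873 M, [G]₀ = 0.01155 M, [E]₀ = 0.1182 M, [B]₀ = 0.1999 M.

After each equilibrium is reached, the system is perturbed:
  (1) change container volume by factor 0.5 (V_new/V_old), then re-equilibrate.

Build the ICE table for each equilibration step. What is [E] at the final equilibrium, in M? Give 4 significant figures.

[E]_eq = 0.1358 M

Q₀ = 0.4365 vs Keq = 0.002171 ⇒ Q>K, reverse
Step 1:
                   C          G          E          B
  Initial     0.1873    0.01155     0.1182     0.1999
  Change     0.04289    0.04289   -0.04289    -0.1287
  Equil       0.2302    0.05444    0.07531    0.07122
  solve Keq expr → x = -0.04289; check Q = 0.002171
Then change container volume by factor 0.5 (V_new/V_old).
Step 2:
                   C          G          E          B
  Initial     0.4604     0.1089     0.1506     0.1424
  Change     0.01483    0.01483   -0.01483   -0.04449
  Equil       0.4752     0.1237     0.1358    0.09796
  solve Keq expr → x = -0.01483; check Q = 0.002171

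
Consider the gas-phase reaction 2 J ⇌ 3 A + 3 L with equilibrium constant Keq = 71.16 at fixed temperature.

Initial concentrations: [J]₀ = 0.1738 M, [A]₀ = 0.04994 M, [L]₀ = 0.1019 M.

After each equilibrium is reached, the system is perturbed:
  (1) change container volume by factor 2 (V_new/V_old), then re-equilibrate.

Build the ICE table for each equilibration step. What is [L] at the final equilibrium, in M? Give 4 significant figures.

[L]_eq = 0.1805 M

Q₀ = 4.3628e-06 vs Keq = 71.16 ⇒ Q<K, forward
Step 1:
                   J          A          L
  init        0.1738    0.04994     0.1019
  Δ          -0.1696     0.2544     0.2544
  eq        0.004231     0.3043     0.3563
  solve Keq expr → x = 0.08478; check Q = 71.16
Then change container volume by factor 2 (V_new/V_old).
Step 2:
                   J          A          L
  init      0.002116     0.1521     0.1781
  Δ        -0.001564   0.002346   0.002346
  eq      5.5190e-04     0.1545     0.1805
  solve Keq expr → x = 7.8184e-04; check Q = 71.16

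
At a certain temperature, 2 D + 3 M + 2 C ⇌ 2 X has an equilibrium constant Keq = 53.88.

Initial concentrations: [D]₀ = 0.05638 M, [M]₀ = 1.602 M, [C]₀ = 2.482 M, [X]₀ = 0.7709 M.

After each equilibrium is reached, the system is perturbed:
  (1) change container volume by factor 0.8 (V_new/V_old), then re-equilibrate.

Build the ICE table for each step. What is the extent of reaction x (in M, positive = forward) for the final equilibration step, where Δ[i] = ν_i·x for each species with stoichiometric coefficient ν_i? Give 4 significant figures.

x = 0.005935 M

Q₀ = 7.382 vs Keq = 53.88 ⇒ Q<K, forward
Step 1:
                    D           M           C           X
  Initial     0.05638       1.602       2.482      0.7709
  Change     -0.03324    -0.04987    -0.03324     0.03324
  Equil       0.02314       1.552       2.449      0.8041
  solve Keq expr → x = 0.01662; check Q = 53.88
Then change container volume by factor 0.8 (V_new/V_old).
Step 2:
                    D           M           C           X
  Initial     0.02892        1.94       3.061       1.005
  Change     -0.01187    -0.01781    -0.01187     0.01187
  Equil       0.01705       1.922       3.049       1.017
  solve Keq expr → x = 0.005935; check Q = 53.88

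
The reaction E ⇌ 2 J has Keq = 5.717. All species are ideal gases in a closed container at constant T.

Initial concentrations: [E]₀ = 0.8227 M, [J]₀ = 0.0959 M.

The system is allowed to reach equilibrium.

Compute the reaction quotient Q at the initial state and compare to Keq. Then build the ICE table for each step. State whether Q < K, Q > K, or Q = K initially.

Q₀ = 0.01118; Q < K (proceeds forward)

Q₀ = 0.01118 vs Keq = 5.717 ⇒ Q<K, forward
Step 1:
                   E          J
  init        0.8227     0.0959
  Δ          -0.5622      1.124
  eq          0.2605       1.22
  solve Keq expr → x = 0.5622; check Q = 5.717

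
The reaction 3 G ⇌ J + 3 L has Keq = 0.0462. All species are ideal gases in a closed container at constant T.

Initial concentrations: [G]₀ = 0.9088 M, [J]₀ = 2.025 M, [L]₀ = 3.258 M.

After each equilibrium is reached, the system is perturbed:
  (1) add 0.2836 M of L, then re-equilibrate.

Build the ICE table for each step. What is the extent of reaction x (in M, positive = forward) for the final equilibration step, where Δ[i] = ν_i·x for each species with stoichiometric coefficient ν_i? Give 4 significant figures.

Q₀ = 93.3 vs Keq = 0.0462 ⇒ Q>K, reverse
Step 1:
                  G         J         L
  init       0.9088     2.025     3.258
  Δ           2.224   -0.7413    -2.224
  eq          3.133     1.284     1.034
  solve Keq expr → x = -0.7413; check Q = 0.0462
Then add 0.2836 M of L.
Step 2:
                  G         J         L
  init        3.133     1.284     1.318
  Δ          0.1985  -0.06616   -0.1985
  eq          3.331     1.218     1.119
  solve Keq expr → x = -0.06616; check Q = 0.0462

x = -0.06616 M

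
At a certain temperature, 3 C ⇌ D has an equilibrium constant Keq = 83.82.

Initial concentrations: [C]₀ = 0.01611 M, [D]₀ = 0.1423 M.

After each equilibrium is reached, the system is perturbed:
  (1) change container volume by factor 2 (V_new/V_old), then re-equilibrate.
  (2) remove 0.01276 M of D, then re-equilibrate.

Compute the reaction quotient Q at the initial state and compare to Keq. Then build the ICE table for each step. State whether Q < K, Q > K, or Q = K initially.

Q₀ = 3.4034e+04 vs Keq = 83.82 ⇒ Q>K, reverse
Step 1:
                    C           D
  Initial     0.01611      0.1423
  Change      0.09372    -0.03124
  Equil        0.1098      0.1111
  solve Keq expr → x = -0.03124; check Q = 83.82
Then change container volume by factor 2 (V_new/V_old).
Step 2:
                    C           D
  Initial     0.05492     0.05553
  Change      0.02722   -0.009075
  Equil       0.08214     0.04645
  solve Keq expr → x = -0.009075; check Q = 83.82
Then remove 0.01276 M of D.
Step 3:
                    C           D
  Initial     0.08214     0.03369
  Change    -0.006735    0.002245
  Equil       0.07541     0.03594
  solve Keq expr → x = 0.002245; check Q = 83.82

Q₀ = 3.4034e+04; Q > K (proceeds reverse)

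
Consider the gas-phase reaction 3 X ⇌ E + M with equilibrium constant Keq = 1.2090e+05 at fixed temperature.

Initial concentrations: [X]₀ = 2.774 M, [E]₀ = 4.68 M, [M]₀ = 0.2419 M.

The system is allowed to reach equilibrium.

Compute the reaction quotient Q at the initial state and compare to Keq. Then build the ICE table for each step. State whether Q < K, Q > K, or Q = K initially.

Q₀ = 0.05303 vs Keq = 1.2090e+05 ⇒ Q<K, forward
Step 1:
                   X          E          M
  init         2.774       4.68     0.2419
  Δ           -2.736     0.9121     0.9121
  eq         0.03765      5.592      1.154
  solve Keq expr → x = 0.9121; check Q = 1.2090e+05

Q₀ = 0.05303; Q < K (proceeds forward)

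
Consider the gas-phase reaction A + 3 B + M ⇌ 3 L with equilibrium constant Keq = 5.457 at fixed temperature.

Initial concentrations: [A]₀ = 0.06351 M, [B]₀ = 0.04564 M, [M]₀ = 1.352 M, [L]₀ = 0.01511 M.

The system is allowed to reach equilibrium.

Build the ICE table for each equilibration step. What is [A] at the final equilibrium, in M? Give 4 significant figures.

Q₀ = 0.4226 vs Keq = 5.457 ⇒ Q<K, forward
Step 1:
                    A           B           M           L
  init        0.06351     0.04564       1.352     0.01511
  Δ         -0.003711    -0.01113   -0.003711     0.01113
  eq           0.0598     0.03451       1.348     0.02624
  solve Keq expr → x = 0.003711; check Q = 5.457

[A]_eq = 0.0598 M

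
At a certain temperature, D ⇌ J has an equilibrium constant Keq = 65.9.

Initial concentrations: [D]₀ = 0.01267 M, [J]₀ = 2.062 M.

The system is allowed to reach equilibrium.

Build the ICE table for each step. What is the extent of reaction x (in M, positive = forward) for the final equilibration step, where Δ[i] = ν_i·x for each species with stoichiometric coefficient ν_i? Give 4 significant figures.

x = -0.01834 M

Q₀ = 162.7 vs Keq = 65.9 ⇒ Q>K, reverse
Step 1:
                    D           J
  I           0.01267       2.062
  C           0.01834    -0.01834
  E           0.03101       2.044
  solve Keq expr → x = -0.01834; check Q = 65.9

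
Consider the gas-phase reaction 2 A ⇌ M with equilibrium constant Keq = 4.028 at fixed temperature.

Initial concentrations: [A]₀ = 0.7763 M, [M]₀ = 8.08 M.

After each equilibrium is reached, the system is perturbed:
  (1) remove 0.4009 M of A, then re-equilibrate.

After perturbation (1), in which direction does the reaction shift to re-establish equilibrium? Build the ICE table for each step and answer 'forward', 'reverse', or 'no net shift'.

Q₀ = 13.41 vs Keq = 4.028 ⇒ Q>K, reverse
Step 1:
                   A          M
  Initial     0.7763       8.08
  Change      0.6129    -0.3065
  Equil        1.389      7.774
  solve Keq expr → x = -0.3065; check Q = 4.028
Then remove 0.4009 M of A.
Step 2:
                   A          M
  Initial     0.9883      7.774
  Change      0.3837    -0.1918
  Equil        1.372      7.582
  solve Keq expr → x = -0.1918; check Q = 4.028

Direction: reverse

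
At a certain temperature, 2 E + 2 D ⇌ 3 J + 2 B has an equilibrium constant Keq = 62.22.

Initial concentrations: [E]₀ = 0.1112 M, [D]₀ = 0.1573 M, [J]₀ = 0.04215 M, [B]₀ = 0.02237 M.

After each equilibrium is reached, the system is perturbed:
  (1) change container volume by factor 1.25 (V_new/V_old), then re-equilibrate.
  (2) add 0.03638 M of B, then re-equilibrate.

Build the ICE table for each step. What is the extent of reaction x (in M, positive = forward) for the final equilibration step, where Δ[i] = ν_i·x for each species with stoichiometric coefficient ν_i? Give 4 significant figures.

Q₀ = 1.2248e-04 vs Keq = 62.22 ⇒ Q<K, forward
Step 1:
                  E         D         J         B
  Initial    0.1112    0.1573   0.04215   0.02237
  Change   -0.09336  -0.09336      0.14   0.09336
  Equil     0.01784   0.06394    0.1822    0.1157
  solve Keq expr → x = 0.04668; check Q = 62.22
Then change container volume by factor 1.25 (V_new/V_old).
Step 2:
                  E         D         J         B
  Initial   0.01427   0.05115    0.1457   0.09258
  Change  -9.4297e-04 -9.4297e-04  0.001414 9.4297e-04
  Equil     0.01333   0.05021    0.1472   0.09352
  solve Keq expr → x = 4.7148e-04; check Q = 62.22
Then add 0.03638 M of B.
Step 3:
                  E         D         J         B
  Initial   0.01333   0.05021    0.1472    0.1299
  Change   0.002977  0.002977 -0.004466 -0.002977
  Equil     0.01631   0.05319    0.1427    0.1269
  solve Keq expr → x = -0.001489; check Q = 62.22

x = -0.001489 M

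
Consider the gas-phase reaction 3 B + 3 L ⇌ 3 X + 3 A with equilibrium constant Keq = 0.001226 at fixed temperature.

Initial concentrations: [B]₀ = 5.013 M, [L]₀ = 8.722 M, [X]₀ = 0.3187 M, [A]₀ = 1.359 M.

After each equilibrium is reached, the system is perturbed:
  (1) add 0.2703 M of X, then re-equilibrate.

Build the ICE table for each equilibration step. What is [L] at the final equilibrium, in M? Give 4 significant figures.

[L]_eq = 7.806 M

Q₀ = 9.7199e-07 vs Keq = 0.001226 ⇒ Q<K, forward
Step 1:
                  B         L         X         A
  Initial     5.013     8.722    0.3187     1.359
  Change     -1.041    -1.041     1.041     1.041
  Equil       3.972     7.681      1.36       2.4
  solve Keq expr → x = 0.3471; check Q = 0.001226
Then add 0.2703 M of X.
Step 2:
                  B         L         X         A
  Initial     3.972     7.681      1.63       2.4
  Change     0.1256    0.1256   -0.1256   -0.1256
  Equil       4.097     7.806     1.505     2.275
  solve Keq expr → x = -0.04187; check Q = 0.001226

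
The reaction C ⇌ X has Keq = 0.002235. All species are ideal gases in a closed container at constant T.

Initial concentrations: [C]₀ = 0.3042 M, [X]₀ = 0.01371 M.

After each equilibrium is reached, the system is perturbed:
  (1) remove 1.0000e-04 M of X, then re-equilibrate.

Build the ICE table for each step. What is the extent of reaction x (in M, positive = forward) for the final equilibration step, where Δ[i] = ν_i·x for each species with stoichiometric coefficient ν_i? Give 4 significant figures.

Q₀ = 0.04507 vs Keq = 0.002235 ⇒ Q>K, reverse
Step 1:
                   C          X
  Initial     0.3042    0.01371
  Change       0.013     -0.013
  Equil       0.3172 7.0894e-04
  solve Keq expr → x = -0.013; check Q = 0.002235
Then remove 1.0000e-04 M of X.
Step 2:
                   C          X
  Initial     0.3172 6.0894e-04
  Change  -9.9777e-05 9.9777e-05
  Equil       0.3171 7.0872e-04
  solve Keq expr → x = 9.9777e-05; check Q = 0.002235

x = 9.9777e-05 M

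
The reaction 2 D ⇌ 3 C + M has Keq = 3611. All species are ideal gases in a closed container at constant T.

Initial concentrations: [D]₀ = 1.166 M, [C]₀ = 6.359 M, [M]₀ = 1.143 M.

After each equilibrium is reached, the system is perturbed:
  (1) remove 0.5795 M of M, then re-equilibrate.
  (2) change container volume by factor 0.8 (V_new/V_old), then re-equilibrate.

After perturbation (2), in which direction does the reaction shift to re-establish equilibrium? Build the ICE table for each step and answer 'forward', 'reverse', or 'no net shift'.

Q₀ = 216.2 vs Keq = 3611 ⇒ Q<K, forward
Step 1:
                   D          C          M
  init         1.166      6.359      1.143
  Δ          -0.7468       1.12     0.3734
  eq          0.4192      7.479      1.516
  solve Keq expr → x = 0.3734; check Q = 3611
Then remove 0.5795 M of M.
Step 2:
                   D          C          M
  init        0.4192      7.479     0.9369
  Δ         -0.07546     0.1132    0.03773
  eq          0.3437      7.592     0.9746
  solve Keq expr → x = 0.03773; check Q = 3611
Then change container volume by factor 0.8 (V_new/V_old).
Step 3:
                   D          C          M
  init        0.4296      9.491      1.218
  Δ          0.08691    -0.1304   -0.04346
  eq          0.5165       9.36      1.175
  solve Keq expr → x = -0.04346; check Q = 3611

Direction: reverse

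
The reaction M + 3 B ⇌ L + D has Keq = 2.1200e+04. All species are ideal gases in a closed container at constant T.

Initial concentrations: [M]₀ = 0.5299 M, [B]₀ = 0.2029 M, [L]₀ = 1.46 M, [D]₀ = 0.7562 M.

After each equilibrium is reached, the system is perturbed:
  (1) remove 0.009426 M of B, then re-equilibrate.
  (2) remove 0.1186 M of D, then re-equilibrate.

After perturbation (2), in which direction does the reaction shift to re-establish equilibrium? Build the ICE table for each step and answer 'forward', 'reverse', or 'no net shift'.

Direction: forward

Q₀ = 249.4 vs Keq = 2.1200e+04 ⇒ Q<K, forward
Step 1:
                   M          B          L          D
  Initial     0.5299     0.2029       1.46     0.7562
  Change    -0.05118    -0.1535    0.05118    0.05118
  Equil       0.4787    0.04935      1.511     0.8074
  solve Keq expr → x = 0.05118; check Q = 2.1200e+04
Then remove 0.009426 M of B.
Step 2:
                   M          B          L          D
  Initial     0.4787    0.03993      1.511     0.8074
  Change    0.003075   0.009225  -0.003075  -0.003075
  Equil       0.4818    0.04915      1.508     0.8043
  solve Keq expr → x = -0.003075; check Q = 2.1200e+04
Then remove 0.1186 M of D.
Step 3:
                   M          B          L          D
  Initial     0.4818    0.04915      1.508     0.6857
  Change  -8.3045e-04  -0.002491 8.3045e-04 8.3045e-04
  Equil        0.481    0.04666      1.509     0.6865
  solve Keq expr → x = 8.3045e-04; check Q = 2.1200e+04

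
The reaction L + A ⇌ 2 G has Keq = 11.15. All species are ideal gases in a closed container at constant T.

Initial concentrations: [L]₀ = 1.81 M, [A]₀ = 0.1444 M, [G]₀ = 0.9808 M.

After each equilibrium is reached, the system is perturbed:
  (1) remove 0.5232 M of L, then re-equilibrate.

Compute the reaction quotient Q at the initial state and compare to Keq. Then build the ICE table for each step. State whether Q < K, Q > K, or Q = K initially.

Q₀ = 3.681 vs Keq = 11.15 ⇒ Q<K, forward
Step 1:
                  L         A         G
  I            1.81    0.1444    0.9808
  C        -0.07759  -0.07759    0.1552
  E           1.732   0.06681     1.136
  solve Keq expr → x = 0.07759; check Q = 11.15
Then remove 0.5232 M of L.
Step 2:
                  L         A         G
  I           1.209   0.06681     1.136
  C          0.0206    0.0206   -0.0412
  E            1.23   0.08741     1.095
  solve Keq expr → x = -0.0206; check Q = 11.15

Q₀ = 3.681; Q < K (proceeds forward)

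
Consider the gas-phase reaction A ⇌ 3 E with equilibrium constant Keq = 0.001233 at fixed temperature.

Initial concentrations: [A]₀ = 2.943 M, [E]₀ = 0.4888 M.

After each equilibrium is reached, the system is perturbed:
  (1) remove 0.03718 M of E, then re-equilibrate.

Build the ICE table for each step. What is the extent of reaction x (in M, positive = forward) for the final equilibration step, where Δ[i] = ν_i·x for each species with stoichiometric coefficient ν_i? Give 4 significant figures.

Q₀ = 0.03968 vs Keq = 0.001233 ⇒ Q>K, reverse
Step 1:
                    A           E
  init          2.943      0.4888
  Δ            0.1111     -0.3332
  eq            3.054      0.1556
  solve Keq expr → x = -0.1111; check Q = 0.001233
Then remove 0.03718 M of E.
Step 2:
                    A           E
  init          3.054      0.1184
  Δ          -0.01232     0.03697
  eq            3.042      0.1554
  solve Keq expr → x = 0.01232; check Q = 0.001233

x = 0.01232 M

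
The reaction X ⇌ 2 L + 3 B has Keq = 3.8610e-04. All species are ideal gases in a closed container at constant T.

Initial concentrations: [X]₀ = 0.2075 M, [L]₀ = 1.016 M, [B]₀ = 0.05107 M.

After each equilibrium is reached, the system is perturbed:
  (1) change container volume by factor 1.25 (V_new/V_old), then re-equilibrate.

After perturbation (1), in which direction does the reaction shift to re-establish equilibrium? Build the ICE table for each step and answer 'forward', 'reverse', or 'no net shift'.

Q₀ = 6.6262e-04 vs Keq = 3.8610e-04 ⇒ Q>K, reverse
Step 1:
                    X           L           B
  init         0.2075       1.016     0.05107
  Δ          0.002693   -0.005386   -0.008079
  eq           0.2102       1.011     0.04299
  solve Keq expr → x = -0.002693; check Q = 3.8610e-04
Then change container volume by factor 1.25 (V_new/V_old).
Step 2:
                    X           L           B
  init         0.1682      0.8085     0.03439
  Δ         -0.003762    0.007525     0.01129
  eq           0.1644       0.816     0.04568
  solve Keq expr → x = 0.003762; check Q = 3.8610e-04

Direction: forward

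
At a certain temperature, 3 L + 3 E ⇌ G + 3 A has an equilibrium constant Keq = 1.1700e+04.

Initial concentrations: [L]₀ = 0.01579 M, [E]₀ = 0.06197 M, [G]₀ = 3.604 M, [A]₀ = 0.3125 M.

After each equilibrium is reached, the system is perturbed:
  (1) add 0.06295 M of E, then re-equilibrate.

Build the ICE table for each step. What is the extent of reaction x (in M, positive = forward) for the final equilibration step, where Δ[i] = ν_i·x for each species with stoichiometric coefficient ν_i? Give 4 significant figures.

Q₀ = 1.1739e+08 vs Keq = 1.1700e+04 ⇒ Q>K, reverse
Step 1:
                    L           E           G           A
  init        0.01579     0.06197       3.604      0.3125
  Δ           0.08661     0.08661    -0.02887    -0.08661
  eq           0.1024      0.1486       3.575      0.2259
  solve Keq expr → x = -0.02887; check Q = 1.1700e+04
Then add 0.06295 M of E.
Step 2:
                    L           E           G           A
  init         0.1024      0.2115       3.575      0.2259
  Δ           -0.0177     -0.0177    0.005902      0.0177
  eq           0.0847      0.1938       3.581      0.2436
  solve Keq expr → x = 0.005902; check Q = 1.1700e+04

x = 0.005902 M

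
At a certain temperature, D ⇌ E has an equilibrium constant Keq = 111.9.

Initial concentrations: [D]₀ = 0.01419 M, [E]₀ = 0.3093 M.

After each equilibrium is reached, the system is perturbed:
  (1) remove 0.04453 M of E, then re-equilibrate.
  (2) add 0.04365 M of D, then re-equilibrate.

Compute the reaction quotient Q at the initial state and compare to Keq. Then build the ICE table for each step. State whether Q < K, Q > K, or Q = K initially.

Q₀ = 21.8; Q < K (proceeds forward)

Q₀ = 21.8 vs Keq = 111.9 ⇒ Q<K, forward
Step 1:
                  D         E
  I         0.01419    0.3093
  C        -0.01132   0.01132
  E        0.002865    0.3206
  solve Keq expr → x = 0.01132; check Q = 111.9
Then remove 0.04453 M of E.
Step 2:
                  D         E
  I        0.002865    0.2761
  C       -3.9442e-04 3.9442e-04
  E        0.002471    0.2765
  solve Keq expr → x = 3.9442e-04; check Q = 111.9
Then add 0.04365 M of D.
Step 3:
                  D         E
  I         0.04612    0.2765
  C        -0.04326   0.04326
  E        0.002857    0.3198
  solve Keq expr → x = 0.04326; check Q = 111.9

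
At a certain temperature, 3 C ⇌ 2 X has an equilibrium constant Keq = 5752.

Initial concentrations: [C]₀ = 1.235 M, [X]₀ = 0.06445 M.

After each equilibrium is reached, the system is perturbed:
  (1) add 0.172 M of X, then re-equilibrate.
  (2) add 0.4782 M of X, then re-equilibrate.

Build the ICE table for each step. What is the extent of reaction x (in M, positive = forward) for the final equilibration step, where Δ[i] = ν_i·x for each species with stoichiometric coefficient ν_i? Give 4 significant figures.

Q₀ = 0.002205 vs Keq = 5752 ⇒ Q<K, forward
Step 1:
                  C         X
  init        1.235   0.06445
  Δ          -1.185    0.7898
  eq        0.05025    0.8543
  solve Keq expr → x = 0.3949; check Q = 5752
Then add 0.172 M of X.
Step 2:
                  C         X
  init      0.05025     1.026
  Δ         0.00638 -0.004253
  eq        0.05663     1.022
  solve Keq expr → x = -0.002127; check Q = 5752
Then add 0.4782 M of X.
Step 3:
                  C         X
  init      0.05663       1.5
  Δ         0.01616  -0.01078
  eq        0.07279     1.489
  solve Keq expr → x = -0.005388; check Q = 5752

x = -0.005388 M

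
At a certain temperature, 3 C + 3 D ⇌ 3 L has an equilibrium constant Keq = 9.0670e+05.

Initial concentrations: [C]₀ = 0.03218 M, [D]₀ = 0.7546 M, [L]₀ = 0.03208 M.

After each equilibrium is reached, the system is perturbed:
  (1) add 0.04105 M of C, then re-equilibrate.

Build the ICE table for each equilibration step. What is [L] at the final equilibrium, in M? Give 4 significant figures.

Q₀ = 2.306 vs Keq = 9.0670e+05 ⇒ Q<K, forward
Step 1:
                    C           D           L
  Initial     0.03218      0.7546     0.03208
  Change     -0.03128    -0.03128     0.03128
  Equil    9.0495e-04      0.7233     0.06336
  solve Keq expr → x = 0.01043; check Q = 9.0670e+05
Then add 0.04105 M of C.
Step 2:
                    C           D           L
  Initial     0.04195      0.7233     0.06336
  Change     -0.04039    -0.04039     0.04039
  Equil      0.001569      0.6829      0.1037
  solve Keq expr → x = 0.01346; check Q = 9.0670e+05

[L]_eq = 0.1037 M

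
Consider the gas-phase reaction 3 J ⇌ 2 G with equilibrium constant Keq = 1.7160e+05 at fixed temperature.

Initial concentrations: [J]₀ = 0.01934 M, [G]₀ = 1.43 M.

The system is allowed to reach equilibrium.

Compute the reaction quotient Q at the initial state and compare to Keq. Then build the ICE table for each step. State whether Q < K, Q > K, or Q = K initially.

Q₀ = 2.8268e+05 vs Keq = 1.7160e+05 ⇒ Q>K, reverse
Step 1:
                    J           G
  init        0.01934        1.43
  Δ          0.003476   -0.002318
  eq          0.02282       1.428
  solve Keq expr → x = -0.001159; check Q = 1.7160e+05

Q₀ = 2.8268e+05; Q > K (proceeds reverse)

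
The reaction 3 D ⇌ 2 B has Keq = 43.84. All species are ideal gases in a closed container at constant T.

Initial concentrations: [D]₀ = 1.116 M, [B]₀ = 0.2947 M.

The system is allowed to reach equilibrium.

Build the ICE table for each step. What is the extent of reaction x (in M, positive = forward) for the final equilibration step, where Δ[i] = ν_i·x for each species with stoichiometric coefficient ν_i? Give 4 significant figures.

x = 0.2861 M

Q₀ = 0.06248 vs Keq = 43.84 ⇒ Q<K, forward
Step 1:
                  D         B
  I           1.116    0.2947
  C         -0.8582    0.5721
  E          0.2578    0.8668
  solve Keq expr → x = 0.2861; check Q = 43.84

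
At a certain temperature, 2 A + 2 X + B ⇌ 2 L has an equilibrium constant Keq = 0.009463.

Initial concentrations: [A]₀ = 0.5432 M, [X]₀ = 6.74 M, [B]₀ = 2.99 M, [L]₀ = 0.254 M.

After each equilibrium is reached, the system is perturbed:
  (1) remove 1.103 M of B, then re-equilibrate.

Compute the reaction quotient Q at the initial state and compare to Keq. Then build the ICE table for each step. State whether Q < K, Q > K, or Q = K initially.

Q₀ = 0.00161 vs Keq = 0.009463 ⇒ Q<K, forward
Step 1:
                    A           X           B           L
  init         0.5432        6.74        2.99       0.254
  Δ            -0.162      -0.162    -0.08101       0.162
  eq           0.3812       6.578       2.909       0.416
  solve Keq expr → x = 0.08101; check Q = 0.009463
Then remove 1.103 M of B.
Step 2:
                    A           X           B           L
  init         0.3812       6.578       1.806       0.416
  Δ           0.04486     0.04486     0.02243    -0.04486
  eq            0.426       6.623       1.828      0.3712
  solve Keq expr → x = -0.02243; check Q = 0.009463

Q₀ = 0.00161; Q < K (proceeds forward)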